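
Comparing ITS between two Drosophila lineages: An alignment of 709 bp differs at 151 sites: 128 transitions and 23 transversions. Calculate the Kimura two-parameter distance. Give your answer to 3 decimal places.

0.267

P = 128/709 ≈ 0.180536 and Q = 23/709 ≈ 0.03244.
Under the Kimura two-parameter model, d = −½ ln(1 − 2P − Q) − ¼ ln(1 − 2Q).
1 − 2P − Q = 0.606488, giving −½ ln(0.606488) = 0.250035.
1 − 2Q = 0.93512, giving −¼ ln(0.93512) = 0.016770.
d = 0.250035 + 0.016770 = 0.266805.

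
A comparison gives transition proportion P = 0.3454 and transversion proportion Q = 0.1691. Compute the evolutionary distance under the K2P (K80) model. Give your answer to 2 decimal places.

Under the Kimura two-parameter model, d = −½ ln(1 − 2P − Q) − ¼ ln(1 − 2Q).
1 − 2P − Q = 0.1401, giving −½ ln(0.1401) = 0.982699.
1 − 2Q = 0.6618, giving −¼ ln(0.6618) = 0.103198.
d = 0.982699 + 0.103198 = 1.085897.

1.09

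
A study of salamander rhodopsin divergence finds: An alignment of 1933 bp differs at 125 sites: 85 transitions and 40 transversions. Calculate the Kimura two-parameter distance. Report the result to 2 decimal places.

0.07

P = 85/1933 ≈ 0.043973 and Q = 40/1933 ≈ 0.020693.
Under the Kimura two-parameter model, d = −½ ln(1 − 2P − Q) − ¼ ln(1 − 2Q).
1 − 2P − Q = 0.891361, giving −½ ln(0.891361) = 0.057503.
1 − 2Q = 0.958614, giving −¼ ln(0.958614) = 0.010567.
d = 0.057503 + 0.010567 = 0.068070.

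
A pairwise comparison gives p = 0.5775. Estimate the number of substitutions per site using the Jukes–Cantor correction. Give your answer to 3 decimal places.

1.102

d = −(3/4) ln(1 − 4p/3) = −0.75 ln(1 − 0.77) = −0.75 ln(0.23)
  = −0.75 × (-1.469676) = 1.102257 substitutions/site.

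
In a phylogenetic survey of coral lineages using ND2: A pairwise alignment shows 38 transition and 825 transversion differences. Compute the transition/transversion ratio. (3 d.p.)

0.046

R = 38/825 = 0.046060… ≈ 0.046 (to 3 d.p.).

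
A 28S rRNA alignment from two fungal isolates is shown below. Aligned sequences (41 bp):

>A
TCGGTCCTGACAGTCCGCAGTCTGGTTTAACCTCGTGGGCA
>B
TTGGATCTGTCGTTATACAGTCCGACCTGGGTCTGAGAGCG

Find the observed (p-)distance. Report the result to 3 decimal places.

The sequences differ at 22 of 41 positions.
p = 22/41 = 0.536585… ≈ 0.537 (to 3 d.p.).

0.537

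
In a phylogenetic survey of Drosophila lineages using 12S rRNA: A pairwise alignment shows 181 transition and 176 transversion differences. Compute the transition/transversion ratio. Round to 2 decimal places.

R = 181/176 = 1.028409… ≈ 1.03 (to 2 d.p.).

1.03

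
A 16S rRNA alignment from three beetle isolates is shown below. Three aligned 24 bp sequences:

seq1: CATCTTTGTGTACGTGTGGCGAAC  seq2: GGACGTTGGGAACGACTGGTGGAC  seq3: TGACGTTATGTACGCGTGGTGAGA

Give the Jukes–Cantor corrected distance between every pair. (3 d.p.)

d(seq1,seq2) = 0.608, d(seq1,seq3) = 0.520, d(seq2,seq3) = 0.520

seq1–seq2: 10/24 sites differ → p ≈ 0.416667, d = −0.75 ln(1 − 0.555556) = 0.608198 ≈ 0.608.
seq1–seq3: 9/24 sites differ → p = 0.375, d = −0.75 ln(1 − 0.5) = 0.519860 ≈ 0.520.
seq2–seq3: 9/24 sites differ → p = 0.375, d = −0.75 ln(1 − 0.5) = 0.519860 ≈ 0.520.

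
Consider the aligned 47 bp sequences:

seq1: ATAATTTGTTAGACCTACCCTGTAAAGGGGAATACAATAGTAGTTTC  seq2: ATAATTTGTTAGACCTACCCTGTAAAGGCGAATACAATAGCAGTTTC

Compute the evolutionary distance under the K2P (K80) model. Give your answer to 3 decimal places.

Of 47 sites, 1 differences are transitions and 1 are transversions, so P = 1/47 ≈ 0.021277 and Q = 1/47 ≈ 0.021277.
Under the Kimura two-parameter model, d = −½ ln(1 − 2P − Q) − ¼ ln(1 − 2Q).
1 − 2P − Q = 0.936169, giving −½ ln(0.936169) = 0.032980.
1 − 2Q = 0.957446, giving −¼ ln(0.957446) = 0.010871.
d = 0.032980 + 0.010871 = 0.043851.

0.044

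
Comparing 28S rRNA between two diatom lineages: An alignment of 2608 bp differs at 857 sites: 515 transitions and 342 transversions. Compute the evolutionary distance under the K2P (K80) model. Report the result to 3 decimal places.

P = 515/2608 ≈ 0.197469 and Q = 342/2608 ≈ 0.131135.
Under the Kimura two-parameter model, d = −½ ln(1 − 2P − Q) − ¼ ln(1 − 2Q).
1 − 2P − Q = 0.473927, giving −½ ln(0.473927) = 0.373351.
1 − 2Q = 0.73773, giving −¼ ln(0.73773) = 0.076044.
d = 0.373351 + 0.076044 = 0.449395.

0.449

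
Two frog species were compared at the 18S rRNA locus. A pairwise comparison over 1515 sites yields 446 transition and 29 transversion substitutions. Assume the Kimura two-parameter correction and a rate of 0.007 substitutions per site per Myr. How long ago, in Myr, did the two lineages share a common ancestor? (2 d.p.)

34.14

P = 446/1515 ≈ 0.294389 and Q = 29/1515 ≈ 0.019142.
Under the Kimura two-parameter model, d = −½ ln(1 − 2P − Q) − ¼ ln(1 − 2Q).
1 − 2P − Q = 0.39208, giving −½ ln(0.39208) = 0.468145.
1 − 2Q = 0.961716, giving −¼ ln(0.961716) = 0.009759.
d = 0.468145 + 0.009759 = 0.477904.
Under a molecular clock d = 2μt, so t = d/(2μ) = 0.477904 / (2 × 0.007) = 34.14 Myr.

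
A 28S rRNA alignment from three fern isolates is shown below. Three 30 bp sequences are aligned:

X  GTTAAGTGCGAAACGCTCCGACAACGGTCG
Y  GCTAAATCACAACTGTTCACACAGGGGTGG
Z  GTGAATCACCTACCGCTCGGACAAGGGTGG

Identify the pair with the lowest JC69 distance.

X and Z

X–Y: 13/30 differ, p = 0.433, d = 0.647.
X–Z: 10/30 differ, p = 0.333, d = 0.441.
Y–Z: 12/30 differ, p = 0.400, d = 0.572.
The smallest distance is between X and Z.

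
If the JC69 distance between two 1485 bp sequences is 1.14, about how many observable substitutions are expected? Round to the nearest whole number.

870

Invert JC69: p = (3/4)(1 − e^(−4d/3)) = 0.75 × (1 − e^(-1.52)) = 0.75 × (1 − 0.218712) = 0.585966.
Expected differing sites = pL ≈ 0.585966 × 1485 = 870.15951 ≈ 870.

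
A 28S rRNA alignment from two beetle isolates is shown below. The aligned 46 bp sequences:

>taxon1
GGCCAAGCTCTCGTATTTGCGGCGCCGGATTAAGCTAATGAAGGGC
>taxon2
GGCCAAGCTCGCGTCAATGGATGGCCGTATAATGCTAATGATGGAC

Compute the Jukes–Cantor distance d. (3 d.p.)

0.355

The sequences differ at 13 of 46 sites, so p = 13/46 ≈ 0.282609.
d = −(3/4) ln(1 − 4p/3) = −0.75 ln(1 − 0.376812) = −0.75 ln(0.623188)
  = −0.75 × (-0.472907) = 0.354680 substitutions/site.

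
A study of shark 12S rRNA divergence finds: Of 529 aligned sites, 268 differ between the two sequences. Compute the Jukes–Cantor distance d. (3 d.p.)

p = 268/529 ≈ 0.506616.
d = −(3/4) ln(1 − 4p/3) = −0.75 ln(1 − 0.675488) = −0.75 ln(0.324512)
  = −0.75 × (-1.125433) = 0.844075 substitutions/site.

0.844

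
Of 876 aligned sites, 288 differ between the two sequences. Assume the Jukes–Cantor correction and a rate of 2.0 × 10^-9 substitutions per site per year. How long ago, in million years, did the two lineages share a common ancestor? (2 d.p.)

108.17

p = 288/876 ≈ 0.328767.
d = −(3/4) ln(1 − 4p/3) = −0.75 ln(1 − 0.438356) = −0.75 ln(0.561644)
  = −0.75 × (-0.576887) = 0.432665 substitutions/site.
Under a molecular clock d = 2μt, so t = d/(2μ) = 0.432665 / (2 × 2.0 × 10^-9) = 108.17 million years.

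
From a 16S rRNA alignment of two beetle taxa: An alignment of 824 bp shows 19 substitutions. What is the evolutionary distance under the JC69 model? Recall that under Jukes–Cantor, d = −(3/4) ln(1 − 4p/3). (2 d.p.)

p = 19/824 ≈ 0.023058.
d = −(3/4) ln(1 − 4p/3) = −0.75 ln(1 − 0.030744) = −0.75 ln(0.969256)
  = −0.75 × (-0.031227) = 0.023420 substitutions/site.

0.02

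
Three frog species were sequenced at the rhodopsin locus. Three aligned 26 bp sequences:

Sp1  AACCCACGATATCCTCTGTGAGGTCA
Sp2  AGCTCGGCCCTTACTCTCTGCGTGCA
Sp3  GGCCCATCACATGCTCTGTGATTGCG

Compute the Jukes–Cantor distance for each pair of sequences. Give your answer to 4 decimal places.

d(Sp1,Sp2) = 0.8240, d(Sp1,Sp3) = 0.5393, d(Sp2,Sp3) = 0.6228

Sp1–Sp2: 13/26 sites differ → p = 0.5, d = −0.75 ln(1 − 0.666667) = 0.823960 ≈ 0.8240.
Sp1–Sp3: 10/26 sites differ → p ≈ 0.384615, d = −0.75 ln(1 − 0.51282) = 0.539341 ≈ 0.5393.
Sp2–Sp3: 11/26 sites differ → p ≈ 0.423077, d = −0.75 ln(1 − 0.564103) = 0.622762 ≈ 0.6228.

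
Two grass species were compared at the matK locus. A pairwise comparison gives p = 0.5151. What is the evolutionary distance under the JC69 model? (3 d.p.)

d = −(3/4) ln(1 − 4p/3) = −0.75 ln(1 − 0.6868) = −0.75 ln(0.3132)
  = −0.75 × (-1.160913) = 0.870685 substitutions/site.

0.871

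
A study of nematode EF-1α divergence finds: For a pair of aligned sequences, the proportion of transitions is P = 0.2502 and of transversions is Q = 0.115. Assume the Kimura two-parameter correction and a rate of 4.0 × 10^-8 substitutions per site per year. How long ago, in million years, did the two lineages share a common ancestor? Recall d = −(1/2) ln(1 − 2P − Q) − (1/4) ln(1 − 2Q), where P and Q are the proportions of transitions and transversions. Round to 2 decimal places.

6.79

Under the Kimura two-parameter model, d = −½ ln(1 − 2P − Q) − ¼ ln(1 − 2Q).
1 − 2P − Q = 0.3846, giving −½ ln(0.3846) = 0.477776.
1 − 2Q = 0.77, giving −¼ ln(0.77) = 0.065341.
d = 0.477776 + 0.065341 = 0.543117.
Under a molecular clock d = 2μt, so t = d/(2μ) = 0.543117 / (2 × 4.0 × 10^-8) = 6.79 million years.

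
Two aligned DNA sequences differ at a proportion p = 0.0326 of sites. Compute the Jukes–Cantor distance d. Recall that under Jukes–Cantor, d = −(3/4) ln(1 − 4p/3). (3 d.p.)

d = −(3/4) ln(1 − 4p/3) = −0.75 ln(1 − 0.043467) = −0.75 ln(0.956533)
  = −0.75 × (-0.044440) = 0.033330 substitutions/site.

0.033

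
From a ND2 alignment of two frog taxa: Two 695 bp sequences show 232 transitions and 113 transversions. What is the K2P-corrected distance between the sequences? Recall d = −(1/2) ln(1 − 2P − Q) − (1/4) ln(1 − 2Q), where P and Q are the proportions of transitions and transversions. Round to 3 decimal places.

0.985

P = 232/695 ≈ 0.333813 and Q = 113/695 ≈ 0.16259.
Under the Kimura two-parameter model, d = −½ ln(1 − 2P − Q) − ¼ ln(1 − 2Q).
1 − 2P − Q = 0.169784, giving −½ ln(0.169784) = 0.886614.
1 − 2Q = 0.67482, giving −¼ ln(0.67482) = 0.098327.
d = 0.886614 + 0.098327 = 0.984941.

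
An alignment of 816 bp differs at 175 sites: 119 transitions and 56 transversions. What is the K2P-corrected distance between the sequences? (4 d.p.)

P = 119/816 ≈ 0.145833 and Q = 56/816 ≈ 0.068627.
Under the Kimura two-parameter model, d = −½ ln(1 − 2P − Q) − ¼ ln(1 − 2Q).
1 − 2P − Q = 0.639707, giving −½ ln(0.639707) = 0.223373.
1 − 2Q = 0.862746, giving −¼ ln(0.862746) = 0.036909.
d = 0.223373 + 0.036909 = 0.260282.

0.2603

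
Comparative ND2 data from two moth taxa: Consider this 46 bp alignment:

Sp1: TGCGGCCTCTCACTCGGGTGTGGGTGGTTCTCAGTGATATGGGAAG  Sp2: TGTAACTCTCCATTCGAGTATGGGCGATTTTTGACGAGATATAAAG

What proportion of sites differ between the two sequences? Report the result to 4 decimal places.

0.4565

The sequences differ at 21 of 46 positions.
p = 21/46 = 0.456521… ≈ 0.4565 (to 4 d.p.).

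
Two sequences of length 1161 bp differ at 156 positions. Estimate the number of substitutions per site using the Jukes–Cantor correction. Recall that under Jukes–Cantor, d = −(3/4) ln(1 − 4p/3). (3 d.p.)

p = 156/1161 ≈ 0.134367.
d = −(3/4) ln(1 − 4p/3) = −0.75 ln(1 − 0.179156) = −0.75 ln(0.820844)
  = −0.75 × (-0.197422) = 0.148067 substitutions/site.

0.148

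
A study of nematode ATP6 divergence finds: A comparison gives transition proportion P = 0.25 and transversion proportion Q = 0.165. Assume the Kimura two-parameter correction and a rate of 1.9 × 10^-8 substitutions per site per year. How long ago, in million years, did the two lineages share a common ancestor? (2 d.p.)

Under the Kimura two-parameter model, d = −½ ln(1 − 2P − Q) − ¼ ln(1 − 2Q).
1 − 2P − Q = 0.335, giving −½ ln(0.335) = 0.546812.
1 − 2Q = 0.67, giving −¼ ln(0.67) = 0.100119.
d = 0.546812 + 0.100119 = 0.646931.
Under a molecular clock d = 2μt, so t = d/(2μ) = 0.646931 / (2 × 1.9 × 10^-8) = 17.02 million years.

17.02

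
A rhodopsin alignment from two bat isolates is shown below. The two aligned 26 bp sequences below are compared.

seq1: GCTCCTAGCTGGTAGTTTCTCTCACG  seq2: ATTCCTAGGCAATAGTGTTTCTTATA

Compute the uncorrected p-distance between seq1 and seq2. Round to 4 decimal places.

0.4231

The sequences differ at 11 of 26 positions.
p = 11/26 = 0.423076… ≈ 0.4231 (to 4 d.p.).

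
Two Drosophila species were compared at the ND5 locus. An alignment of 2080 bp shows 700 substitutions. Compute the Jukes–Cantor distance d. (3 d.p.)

p = 700/2080 ≈ 0.336538.
d = −(3/4) ln(1 − 4p/3) = −0.75 ln(1 − 0.448717) = −0.75 ln(0.551283)
  = −0.75 × (-0.595507) = 0.446630 substitutions/site.

0.447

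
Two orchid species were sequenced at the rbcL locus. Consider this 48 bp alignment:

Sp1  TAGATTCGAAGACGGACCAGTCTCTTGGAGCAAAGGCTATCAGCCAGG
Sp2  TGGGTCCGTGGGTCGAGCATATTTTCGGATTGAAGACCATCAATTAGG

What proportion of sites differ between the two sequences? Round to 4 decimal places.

The sequences differ at 22 of 48 positions.
p = 22/48 = 0.458333… ≈ 0.4583 (to 4 d.p.).

0.4583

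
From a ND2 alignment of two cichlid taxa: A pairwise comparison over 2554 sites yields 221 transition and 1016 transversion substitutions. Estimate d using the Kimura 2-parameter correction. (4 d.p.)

P = 221/2554 ≈ 0.086531 and Q = 1016/2554 ≈ 0.397807.
Under the Kimura two-parameter model, d = −½ ln(1 − 2P − Q) − ¼ ln(1 − 2Q).
1 − 2P − Q = 0.429131, giving −½ ln(0.429131) = 0.422997.
1 − 2Q = 0.204386, giving −¼ ln(0.204386) = 0.396936.
d = 0.422997 + 0.396936 = 0.819933.

0.8199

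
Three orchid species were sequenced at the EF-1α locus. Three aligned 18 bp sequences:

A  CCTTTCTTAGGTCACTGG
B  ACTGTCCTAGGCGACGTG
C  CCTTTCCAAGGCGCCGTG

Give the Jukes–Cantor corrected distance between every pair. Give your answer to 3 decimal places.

A–B: 7/18 sites differ → p ≈ 0.388889, d = −0.75 ln(1 − 0.518519) = 0.548166 ≈ 0.548.
A–C: 7/18 sites differ → p ≈ 0.388889, d = −0.75 ln(1 − 0.518519) = 0.548166 ≈ 0.548.
B–C: 4/18 sites differ → p ≈ 0.222222, d = −0.75 ln(1 − 0.296296) = 0.263548 ≈ 0.264.

d(A,B) = 0.548, d(A,C) = 0.548, d(B,C) = 0.264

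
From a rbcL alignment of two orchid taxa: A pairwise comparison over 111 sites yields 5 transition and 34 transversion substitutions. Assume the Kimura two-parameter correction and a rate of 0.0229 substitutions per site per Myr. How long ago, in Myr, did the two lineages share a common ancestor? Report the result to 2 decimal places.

P = 5/111 ≈ 0.045045 and Q = 34/111 ≈ 0.306306.
Under the Kimura two-parameter model, d = −½ ln(1 − 2P − Q) − ¼ ln(1 − 2Q).
1 − 2P − Q = 0.603604, giving −½ ln(0.603604) = 0.252418.
1 − 2Q = 0.387388, giving −¼ ln(0.387388) = 0.237082.
d = 0.252418 + 0.237082 = 0.489500.
Under a molecular clock d = 2μt, so t = d/(2μ) = 0.489500 / (2 × 0.0229) = 10.69 Myr.

10.69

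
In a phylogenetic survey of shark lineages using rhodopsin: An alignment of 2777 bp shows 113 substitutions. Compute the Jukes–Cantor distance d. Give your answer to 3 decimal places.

0.042

p = 113/2777 ≈ 0.040691.
d = −(3/4) ln(1 − 4p/3) = −0.75 ln(1 − 0.054255) = −0.75 ln(0.945745)
  = −0.75 × (-0.055782) = 0.041837 substitutions/site.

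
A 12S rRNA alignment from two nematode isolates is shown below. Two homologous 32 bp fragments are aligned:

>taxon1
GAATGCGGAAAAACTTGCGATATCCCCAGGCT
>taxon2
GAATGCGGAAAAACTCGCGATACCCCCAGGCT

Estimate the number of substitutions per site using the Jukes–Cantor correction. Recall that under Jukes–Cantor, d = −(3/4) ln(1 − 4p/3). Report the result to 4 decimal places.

0.0653

The sequences differ at 2 of 32 sites (16, 23), so p = 2/32 = 0.0625.
d = −(3/4) ln(1 − 4p/3) = −0.75 ln(1 − 0.083333) = −0.75 ln(0.916667)
  = −0.75 × (-0.087011) = 0.065258 substitutions/site.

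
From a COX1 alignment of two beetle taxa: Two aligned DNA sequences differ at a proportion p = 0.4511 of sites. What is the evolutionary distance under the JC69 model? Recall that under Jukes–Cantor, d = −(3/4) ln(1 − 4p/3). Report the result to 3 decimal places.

d = −(3/4) ln(1 − 4p/3) = −0.75 ln(1 − 0.601467) = −0.75 ln(0.398533)
  = −0.75 × (-0.919965) = 0.689974 substitutions/site.

0.690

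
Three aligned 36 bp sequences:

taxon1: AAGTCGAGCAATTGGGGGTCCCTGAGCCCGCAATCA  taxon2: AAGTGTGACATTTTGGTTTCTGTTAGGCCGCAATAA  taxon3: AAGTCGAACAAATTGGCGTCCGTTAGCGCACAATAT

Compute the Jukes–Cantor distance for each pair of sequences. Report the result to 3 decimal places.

taxon1–taxon2: 13/36 sites differ → p ≈ 0.361111, d = −0.75 ln(1 − 0.481481) = 0.492584 ≈ 0.493.
taxon1–taxon3: 10/36 sites differ → p ≈ 0.277778, d = −0.75 ln(1 − 0.370371) = 0.346968 ≈ 0.347.
taxon2–taxon3: 12/36 sites differ → p ≈ 0.333333, d = −0.75 ln(1 − 0.444444) = 0.440839 ≈ 0.441.

d(taxon1,taxon2) = 0.493, d(taxon1,taxon3) = 0.347, d(taxon2,taxon3) = 0.441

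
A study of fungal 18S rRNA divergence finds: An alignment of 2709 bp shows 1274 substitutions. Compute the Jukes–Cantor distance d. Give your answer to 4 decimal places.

p = 1274/2709 ≈ 0.470284.
d = −(3/4) ln(1 − 4p/3) = −0.75 ln(1 − 0.627045) = −0.75 ln(0.372955)
  = −0.75 × (-0.986298) = 0.739724 substitutions/site.

0.7397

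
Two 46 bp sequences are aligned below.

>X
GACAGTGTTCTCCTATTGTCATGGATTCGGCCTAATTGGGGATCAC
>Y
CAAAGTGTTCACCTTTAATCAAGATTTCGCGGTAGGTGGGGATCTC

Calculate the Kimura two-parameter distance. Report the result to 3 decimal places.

Of 46 sites, 3 differences are transitions and 12 are transversions, so P = 3/46 ≈ 0.065217 and Q = 12/46 ≈ 0.26087.
Under the Kimura two-parameter model, d = −½ ln(1 − 2P − Q) − ¼ ln(1 − 2Q).
1 − 2P − Q = 0.608696, giving −½ ln(0.608696) = 0.248218.
1 − 2Q = 0.47826, giving −¼ ln(0.47826) = 0.184400.
d = 0.248218 + 0.184400 = 0.432618.

0.433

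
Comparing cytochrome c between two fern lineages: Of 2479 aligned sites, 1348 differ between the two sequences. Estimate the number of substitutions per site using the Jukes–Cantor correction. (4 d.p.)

0.9683

p = 1348/2479 ≈ 0.543768.
d = −(3/4) ln(1 − 4p/3) = −0.75 ln(1 − 0.725024) = −0.75 ln(0.274976)
  = −0.75 × (-1.291071) = 0.968303 substitutions/site.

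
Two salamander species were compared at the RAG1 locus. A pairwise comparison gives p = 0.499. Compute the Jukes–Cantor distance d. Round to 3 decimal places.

0.821

d = −(3/4) ln(1 − 4p/3) = −0.75 ln(1 − 0.665333) = −0.75 ln(0.334667)
  = −0.75 × (-1.094619) = 0.820964 substitutions/site.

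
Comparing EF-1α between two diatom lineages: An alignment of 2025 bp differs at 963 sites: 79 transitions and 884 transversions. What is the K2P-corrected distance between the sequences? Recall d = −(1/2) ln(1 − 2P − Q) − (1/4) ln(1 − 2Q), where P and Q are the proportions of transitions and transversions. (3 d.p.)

0.877

P = 79/2025 ≈ 0.039012 and Q = 884/2025 ≈ 0.436543.
Under the Kimura two-parameter model, d = −½ ln(1 − 2P − Q) − ¼ ln(1 − 2Q).
1 − 2P − Q = 0.485433, giving −½ ln(0.485433) = 0.361357.
1 − 2Q = 0.126914, giving −¼ ln(0.126914) = 0.516061.
d = 0.361357 + 0.516061 = 0.877418.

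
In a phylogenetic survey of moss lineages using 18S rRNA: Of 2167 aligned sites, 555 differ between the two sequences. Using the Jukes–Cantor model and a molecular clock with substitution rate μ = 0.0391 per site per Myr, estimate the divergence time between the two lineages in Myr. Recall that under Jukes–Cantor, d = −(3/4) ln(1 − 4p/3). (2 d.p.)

p = 555/2167 ≈ 0.256114.
d = −(3/4) ln(1 − 4p/3) = −0.75 ln(1 − 0.341485) = −0.75 ln(0.658515)
  = −0.75 × (-0.417768) = 0.313326 substitutions/site.
Under a molecular clock d = 2μt, so t = d/(2μ) = 0.313326 / (2 × 0.0391) = 4.01 Myr.

4.01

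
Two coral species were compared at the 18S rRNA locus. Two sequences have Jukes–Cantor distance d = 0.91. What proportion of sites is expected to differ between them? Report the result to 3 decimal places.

0.527

p = (3/4)(1 − e^(−4d/3)) = 0.75 × (1 − e^(-1.213333)) = 0.75 × (1 − 0.297205) = 0.527096.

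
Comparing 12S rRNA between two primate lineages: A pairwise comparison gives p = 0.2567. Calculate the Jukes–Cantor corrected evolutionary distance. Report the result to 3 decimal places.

0.314

d = −(3/4) ln(1 − 4p/3) = −0.75 ln(1 − 0.342267) = −0.75 ln(0.657733)
  = −0.75 × (-0.418956) = 0.314217 substitutions/site.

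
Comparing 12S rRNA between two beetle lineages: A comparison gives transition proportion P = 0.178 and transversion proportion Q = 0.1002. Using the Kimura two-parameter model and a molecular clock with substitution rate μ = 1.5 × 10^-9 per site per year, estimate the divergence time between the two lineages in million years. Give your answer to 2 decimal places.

Under the Kimura two-parameter model, d = −½ ln(1 − 2P − Q) − ¼ ln(1 − 2Q).
1 − 2P − Q = 0.5438, giving −½ ln(0.5438) = 0.304587.
1 − 2Q = 0.7996, giving −¼ ln(0.7996) = 0.055911.
d = 0.304587 + 0.055911 = 0.360498.
Under a molecular clock d = 2μt, so t = d/(2μ) = 0.360498 / (2 × 1.5 × 10^-9) = 120.17 million years.

120.17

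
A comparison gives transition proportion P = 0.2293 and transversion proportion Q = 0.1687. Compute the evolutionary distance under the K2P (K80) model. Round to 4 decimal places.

0.5964

Under the Kimura two-parameter model, d = −½ ln(1 − 2P − Q) − ¼ ln(1 − 2Q).
1 − 2P − Q = 0.3727, giving −½ ln(0.3727) = 0.493491.
1 − 2Q = 0.6626, giving −¼ ln(0.6626) = 0.102896.
d = 0.493491 + 0.102896 = 0.596387.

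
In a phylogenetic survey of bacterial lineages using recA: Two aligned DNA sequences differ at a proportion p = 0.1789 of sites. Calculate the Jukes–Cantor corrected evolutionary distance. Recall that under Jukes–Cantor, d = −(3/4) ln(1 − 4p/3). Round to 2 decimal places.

d = −(3/4) ln(1 − 4p/3) = −0.75 ln(1 − 0.238533) = −0.75 ln(0.761467)
  = −0.75 × (-0.272508) = 0.204381 substitutions/site.

0.20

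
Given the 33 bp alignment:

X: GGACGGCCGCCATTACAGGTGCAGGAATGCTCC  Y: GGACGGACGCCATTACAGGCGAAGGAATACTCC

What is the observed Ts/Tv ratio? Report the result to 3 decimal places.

1.000

Transitions are A↔G and C↔T; transversions are all other mismatches.
Transitions: 2. Transversions: 2.
R = 2/2 = 1.000.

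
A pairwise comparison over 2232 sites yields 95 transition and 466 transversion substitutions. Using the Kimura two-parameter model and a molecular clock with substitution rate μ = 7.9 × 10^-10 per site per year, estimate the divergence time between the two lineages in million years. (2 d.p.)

P = 95/2232 ≈ 0.042563 and Q = 466/2232 ≈ 0.208781.
Under the Kimura two-parameter model, d = −½ ln(1 − 2P − Q) − ¼ ln(1 − 2Q).
1 − 2P − Q = 0.706093, giving −½ ln(0.706093) = 0.174004.
1 − 2Q = 0.582438, giving −¼ ln(0.582438) = 0.135133.
d = 0.174004 + 0.135133 = 0.309137.
Under a molecular clock d = 2μt, so t = d/(2μ) = 0.309137 / (2 × 7.9 × 10^-10) = 195.66 million years.

195.66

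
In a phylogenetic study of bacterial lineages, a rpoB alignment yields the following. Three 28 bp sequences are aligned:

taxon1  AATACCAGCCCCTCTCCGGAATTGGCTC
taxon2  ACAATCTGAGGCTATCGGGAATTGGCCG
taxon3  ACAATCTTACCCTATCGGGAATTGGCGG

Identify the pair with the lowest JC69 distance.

taxon2 and taxon3

taxon1–taxon2: 11/28 differ, p = 0.393, d = 0.556.
taxon1–taxon3: 10/28 differ, p = 0.357, d = 0.485.
taxon2–taxon3: 4/28 differ, p = 0.143, d = 0.158.
The smallest distance is between taxon2 and taxon3.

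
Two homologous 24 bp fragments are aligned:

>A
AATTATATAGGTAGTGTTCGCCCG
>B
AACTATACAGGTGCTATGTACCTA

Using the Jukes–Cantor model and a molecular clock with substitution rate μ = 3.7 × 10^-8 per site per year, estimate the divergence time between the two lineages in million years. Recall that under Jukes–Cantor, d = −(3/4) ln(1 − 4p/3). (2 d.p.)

The sequences differ at 10 of 24 sites (3, 8, 13, 14, 16, 18, 19, 20, 23, 24), so p = 10/24 ≈ 0.416667.
d = −(3/4) ln(1 − 4p/3) = −0.75 ln(1 − 0.555556) = −0.75 ln(0.444444)
  = −0.75 × (-0.810931) = 0.608198 substitutions/site.
Under a molecular clock d = 2μt, so t = d/(2μ) = 0.608198 / (2 × 3.7 × 10^-8) = 8.22 million years.

8.22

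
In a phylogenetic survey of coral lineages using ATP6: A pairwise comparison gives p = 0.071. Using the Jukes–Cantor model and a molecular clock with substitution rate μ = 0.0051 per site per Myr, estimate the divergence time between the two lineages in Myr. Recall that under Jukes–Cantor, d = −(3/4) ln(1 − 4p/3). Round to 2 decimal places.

7.31

d = −(3/4) ln(1 − 4p/3) = −0.75 ln(1 − 0.094667) = −0.75 ln(0.905333)
  = −0.75 × (-0.099452) = 0.074589 substitutions/site.
Under a molecular clock d = 2μt, so t = d/(2μ) = 0.074589 / (2 × 0.0051) = 7.31 Myr.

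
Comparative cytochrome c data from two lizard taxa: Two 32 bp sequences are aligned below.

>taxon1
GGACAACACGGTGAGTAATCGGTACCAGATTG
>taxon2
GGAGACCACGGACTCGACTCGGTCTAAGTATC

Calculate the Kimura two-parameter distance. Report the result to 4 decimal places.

0.7348

Of 32 sites, 1 differences are transitions and 13 are transversions, so P = 1/32 = 0.03125 and Q = 13/32 = 0.40625.
Under the Kimura two-parameter model, d = −½ ln(1 − 2P − Q) − ¼ ln(1 − 2Q).
1 − 2P − Q = 0.53125, giving −½ ln(0.53125) = 0.316261.
1 − 2Q = 0.1875, giving −¼ ln(0.1875) = 0.418494.
d = 0.316261 + 0.418494 = 0.734755.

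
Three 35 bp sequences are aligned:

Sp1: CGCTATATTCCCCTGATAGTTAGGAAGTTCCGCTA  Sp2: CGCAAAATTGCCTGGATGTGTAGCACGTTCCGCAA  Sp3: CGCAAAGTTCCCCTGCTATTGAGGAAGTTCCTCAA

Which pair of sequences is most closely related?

Sp1 and Sp3

Sp1–Sp2: 11/35 differ, p = 0.314, d = 0.407.
Sp1–Sp3: 8/35 differ, p = 0.229, d = 0.273.
Sp2–Sp3: 11/35 differ, p = 0.314, d = 0.407.
The smallest distance is between Sp1 and Sp3.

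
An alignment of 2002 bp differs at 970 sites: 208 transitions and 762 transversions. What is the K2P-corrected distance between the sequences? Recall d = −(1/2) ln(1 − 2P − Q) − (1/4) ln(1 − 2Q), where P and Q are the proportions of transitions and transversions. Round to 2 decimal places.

P = 208/2002 ≈ 0.103896 and Q = 762/2002 ≈ 0.380619.
Under the Kimura two-parameter model, d = −½ ln(1 − 2P − Q) − ¼ ln(1 − 2Q).
1 − 2P − Q = 0.411589, giving −½ ln(0.411589) = 0.443865.
1 − 2Q = 0.238762, giving −¼ ln(0.238762) = 0.358072.
d = 0.443865 + 0.358072 = 0.801937.

0.80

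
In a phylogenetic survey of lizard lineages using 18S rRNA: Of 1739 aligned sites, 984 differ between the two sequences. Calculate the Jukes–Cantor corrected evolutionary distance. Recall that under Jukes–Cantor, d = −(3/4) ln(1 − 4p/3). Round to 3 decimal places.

1.053

p = 984/1739 ≈ 0.565842.
d = −(3/4) ln(1 − 4p/3) = −0.75 ln(1 − 0.754456) = −0.75 ln(0.245544)
  = −0.75 × (-1.404279) = 1.053209 substitutions/site.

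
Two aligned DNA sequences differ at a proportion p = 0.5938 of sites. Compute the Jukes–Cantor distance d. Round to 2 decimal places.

d = −(3/4) ln(1 − 4p/3) = −0.75 ln(1 − 0.791733) = −0.75 ln(0.208267)
  = −0.75 × (-1.568934) = 1.176701 substitutions/site.

1.18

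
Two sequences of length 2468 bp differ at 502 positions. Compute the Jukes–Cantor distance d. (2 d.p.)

0.24

p = 502/2468 ≈ 0.203404.
d = −(3/4) ln(1 − 4p/3) = −0.75 ln(1 − 0.271205) = −0.75 ln(0.728795)
  = −0.75 × (-0.316363) = 0.237272 substitutions/site.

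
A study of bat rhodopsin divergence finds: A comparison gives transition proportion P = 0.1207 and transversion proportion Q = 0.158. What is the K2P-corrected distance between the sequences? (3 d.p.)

Under the Kimura two-parameter model, d = −½ ln(1 − 2P − Q) − ¼ ln(1 − 2Q).
1 − 2P − Q = 0.6006, giving −½ ln(0.6006) = 0.254913.
1 − 2Q = 0.684, giving −¼ ln(0.684) = 0.094949.
d = 0.254913 + 0.094949 = 0.349862.

0.350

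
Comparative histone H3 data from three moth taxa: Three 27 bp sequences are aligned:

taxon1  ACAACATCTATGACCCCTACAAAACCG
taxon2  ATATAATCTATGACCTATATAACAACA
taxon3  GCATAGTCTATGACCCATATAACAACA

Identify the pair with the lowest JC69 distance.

taxon2 and taxon3

taxon1–taxon2: 9/27 differ, p = 0.333, d = 0.441.
taxon1–taxon3: 9/27 differ, p = 0.333, d = 0.441.
taxon2–taxon3: 4/27 differ, p = 0.148, d = 0.165.
The smallest distance is between taxon2 and taxon3.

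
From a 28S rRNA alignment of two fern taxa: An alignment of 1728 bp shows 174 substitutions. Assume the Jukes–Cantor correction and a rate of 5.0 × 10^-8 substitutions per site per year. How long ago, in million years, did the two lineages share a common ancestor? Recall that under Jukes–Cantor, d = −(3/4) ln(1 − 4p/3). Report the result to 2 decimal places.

p = 174/1728 ≈ 0.100694.
d = −(3/4) ln(1 − 4p/3) = −0.75 ln(1 − 0.134259) = −0.75 ln(0.865741)
  = −0.75 × (-0.144169) = 0.108127 substitutions/site.
Under a molecular clock d = 2μt, so t = d/(2μ) = 0.108127 / (2 × 5.0 × 10^-8) = 1.08 million years.

1.08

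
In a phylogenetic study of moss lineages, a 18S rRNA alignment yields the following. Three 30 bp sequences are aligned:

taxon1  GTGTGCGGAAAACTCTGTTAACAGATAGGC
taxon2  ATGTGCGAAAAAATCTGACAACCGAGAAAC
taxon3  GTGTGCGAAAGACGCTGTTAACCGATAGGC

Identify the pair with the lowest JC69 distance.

taxon1–taxon2: 9/30 differ, p = 0.300, d = 0.383.
taxon1–taxon3: 4/30 differ, p = 0.133, d = 0.147.
taxon2–taxon3: 9/30 differ, p = 0.300, d = 0.383.
The smallest distance is between taxon1 and taxon3.

taxon1 and taxon3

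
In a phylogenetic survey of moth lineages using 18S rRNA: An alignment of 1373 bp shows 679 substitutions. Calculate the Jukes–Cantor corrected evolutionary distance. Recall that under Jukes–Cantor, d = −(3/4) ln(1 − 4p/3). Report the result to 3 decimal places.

p = 679/1373 ≈ 0.494538.
d = −(3/4) ln(1 − 4p/3) = −0.75 ln(1 − 0.659384) = −0.75 ln(0.340616)
  = −0.75 × (-1.077000) = 0.807750 substitutions/site.

0.808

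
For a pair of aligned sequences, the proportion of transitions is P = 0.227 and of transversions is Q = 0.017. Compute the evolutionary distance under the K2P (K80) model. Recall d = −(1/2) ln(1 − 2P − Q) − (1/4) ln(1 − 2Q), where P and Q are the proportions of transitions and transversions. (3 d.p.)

0.327

Under the Kimura two-parameter model, d = −½ ln(1 − 2P − Q) − ¼ ln(1 − 2Q).
1 − 2P − Q = 0.529, giving −½ ln(0.529) = 0.318383.
1 − 2Q = 0.966, giving −¼ ln(0.966) = 0.008648.
d = 0.318383 + 0.008648 = 0.327031.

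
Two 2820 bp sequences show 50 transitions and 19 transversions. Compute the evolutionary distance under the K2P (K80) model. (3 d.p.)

0.025

P = 50/2820 ≈ 0.01773 and Q = 19/2820 ≈ 0.006738.
Under the Kimura two-parameter model, d = −½ ln(1 − 2P − Q) − ¼ ln(1 − 2Q).
1 − 2P − Q = 0.957802, giving −½ ln(0.957802) = 0.021557.
1 − 2Q = 0.986524, giving −¼ ln(0.986524) = 0.003392.
d = 0.021557 + 0.003392 = 0.024949.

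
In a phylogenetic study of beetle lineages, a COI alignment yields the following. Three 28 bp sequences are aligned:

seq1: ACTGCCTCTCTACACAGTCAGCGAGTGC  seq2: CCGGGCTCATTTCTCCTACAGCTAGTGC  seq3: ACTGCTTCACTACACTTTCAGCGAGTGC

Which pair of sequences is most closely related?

seq1–seq2: 11/28 differ, p = 0.393, d = 0.556.
seq1–seq3: 4/28 differ, p = 0.143, d = 0.158.
seq2–seq3: 10/28 differ, p = 0.357, d = 0.485.
The smallest distance is between seq1 and seq3.

seq1 and seq3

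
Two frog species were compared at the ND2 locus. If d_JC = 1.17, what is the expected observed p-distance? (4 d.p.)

p = (3/4)(1 − e^(−4d/3)) = 0.75 × (1 − e^(-1.56)) = 0.75 × (1 − 0.210136) = 0.592398.

0.5924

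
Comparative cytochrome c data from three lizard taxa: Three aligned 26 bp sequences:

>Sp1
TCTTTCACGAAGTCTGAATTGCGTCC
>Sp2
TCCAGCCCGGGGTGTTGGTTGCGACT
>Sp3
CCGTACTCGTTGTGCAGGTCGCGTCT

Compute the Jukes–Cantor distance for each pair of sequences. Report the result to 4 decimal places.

d(Sp1,Sp2) = 0.7166, d(Sp1,Sp3) = 0.8240, d(Sp2,Sp3) = 0.6228

Sp1–Sp2: 12/26 sites differ → p ≈ 0.461538, d = −0.75 ln(1 − 0.615384) = 0.716632 ≈ 0.7166.
Sp1–Sp3: 13/26 sites differ → p = 0.5, d = −0.75 ln(1 − 0.666667) = 0.823960 ≈ 0.8240.
Sp2–Sp3: 11/26 sites differ → p ≈ 0.423077, d = −0.75 ln(1 − 0.564103) = 0.622762 ≈ 0.6228.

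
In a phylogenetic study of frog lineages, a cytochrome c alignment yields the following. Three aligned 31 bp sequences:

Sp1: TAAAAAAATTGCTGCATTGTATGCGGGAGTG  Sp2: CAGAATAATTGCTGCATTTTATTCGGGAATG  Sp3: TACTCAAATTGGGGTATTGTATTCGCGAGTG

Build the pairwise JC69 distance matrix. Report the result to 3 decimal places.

d(Sp1,Sp2) = 0.224, d(Sp1,Sp3) = 0.316, d(Sp2,Sp3) = 0.481

Sp1–Sp2: 6/31 sites differ → p ≈ 0.193548, d = −0.75 ln(1 − 0.258064) = 0.223869 ≈ 0.224.
Sp1–Sp3: 8/31 sites differ → p ≈ 0.258065, d = −0.75 ln(1 − 0.344087) = 0.316295 ≈ 0.316.
Sp2–Sp3: 11/31 sites differ → p ≈ 0.354839, d = −0.75 ln(1 − 0.473119) = 0.480585 ≈ 0.481.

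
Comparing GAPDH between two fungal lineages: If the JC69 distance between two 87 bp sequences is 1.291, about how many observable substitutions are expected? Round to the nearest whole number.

Invert JC69: p = (3/4)(1 − e^(−4d/3)) = 0.75 × (1 − e^(-1.721333)) = 0.75 × (1 − 0.178828) = 0.615879.
Expected differing sites = pL ≈ 0.615879 × 87 = 53.581473 ≈ 54.

54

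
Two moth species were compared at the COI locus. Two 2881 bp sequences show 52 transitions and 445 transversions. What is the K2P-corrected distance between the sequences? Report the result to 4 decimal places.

0.1981

P = 52/2881 ≈ 0.018049 and Q = 445/2881 ≈ 0.15446.
Under the Kimura two-parameter model, d = −½ ln(1 − 2P − Q) − ¼ ln(1 − 2Q).
1 − 2P − Q = 0.809442, giving −½ ln(0.809442) = 0.105705.
1 − 2Q = 0.69108, giving −¼ ln(0.69108) = 0.092375.
d = 0.105705 + 0.092375 = 0.198080.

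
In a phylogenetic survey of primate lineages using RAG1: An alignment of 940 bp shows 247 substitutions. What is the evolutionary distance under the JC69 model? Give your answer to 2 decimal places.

p = 247/940 ≈ 0.262766.
d = −(3/4) ln(1 − 4p/3) = −0.75 ln(1 − 0.350355) = −0.75 ln(0.649645)
  = −0.75 × (-0.431329) = 0.323497 substitutions/site.

0.32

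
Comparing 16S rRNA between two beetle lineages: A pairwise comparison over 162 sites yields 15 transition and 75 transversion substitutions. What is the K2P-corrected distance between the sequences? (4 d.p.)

1.1729

P = 15/162 ≈ 0.092593 and Q = 75/162 ≈ 0.462963.
Under the Kimura two-parameter model, d = −½ ln(1 − 2P − Q) − ¼ ln(1 − 2Q).
1 − 2P − Q = 0.351851, giving −½ ln(0.351851) = 0.522274.
1 − 2Q = 0.074074, giving −¼ ln(0.074074) = 0.650673.
d = 0.522274 + 0.650673 = 1.172947.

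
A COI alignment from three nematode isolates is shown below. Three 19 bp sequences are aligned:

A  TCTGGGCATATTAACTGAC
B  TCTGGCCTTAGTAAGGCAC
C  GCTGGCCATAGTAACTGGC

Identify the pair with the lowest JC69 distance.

A and C

A–B: 6/19 differ, p = 0.316, d = 0.410.
A–C: 4/19 differ, p = 0.211, d = 0.247.
B–C: 6/19 differ, p = 0.316, d = 0.410.
The smallest distance is between A and C.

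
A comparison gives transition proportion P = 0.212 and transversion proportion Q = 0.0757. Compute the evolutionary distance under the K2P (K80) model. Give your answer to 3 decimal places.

Under the Kimura two-parameter model, d = −½ ln(1 − 2P − Q) − ¼ ln(1 − 2Q).
1 − 2P − Q = 0.5003, giving −½ ln(0.5003) = 0.346274.
1 − 2Q = 0.8486, giving −¼ ln(0.8486) = 0.041042.
d = 0.346274 + 0.041042 = 0.387316.

0.387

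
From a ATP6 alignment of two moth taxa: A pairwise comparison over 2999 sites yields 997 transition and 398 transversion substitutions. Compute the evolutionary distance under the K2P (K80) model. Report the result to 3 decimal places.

P = 997/2999 ≈ 0.332444 and Q = 398/2999 ≈ 0.132711.
Under the Kimura two-parameter model, d = −½ ln(1 − 2P − Q) − ¼ ln(1 − 2Q).
1 − 2P − Q = 0.202401, giving −½ ln(0.202401) = 0.798752.
1 − 2Q = 0.734578, giving −¼ ln(0.734578) = 0.077115.
d = 0.798752 + 0.077115 = 0.875867.

0.876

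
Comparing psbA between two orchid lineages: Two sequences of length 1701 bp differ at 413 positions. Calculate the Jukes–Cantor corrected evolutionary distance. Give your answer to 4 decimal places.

0.2934

p = 413/1701 ≈ 0.242798.
d = −(3/4) ln(1 − 4p/3) = −0.75 ln(1 − 0.323731) = −0.75 ln(0.676269)
  = −0.75 × (-0.391164) = 0.293373 substitutions/site.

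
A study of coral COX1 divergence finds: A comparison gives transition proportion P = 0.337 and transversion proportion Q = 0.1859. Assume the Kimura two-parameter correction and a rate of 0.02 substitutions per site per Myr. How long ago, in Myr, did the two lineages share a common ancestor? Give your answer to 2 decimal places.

Under the Kimura two-parameter model, d = −½ ln(1 − 2P − Q) − ¼ ln(1 − 2Q).
1 − 2P − Q = 0.1401, giving −½ ln(0.1401) = 0.982699.
1 − 2Q = 0.6282, giving −¼ ln(0.6282) = 0.116224.
d = 0.982699 + 0.116224 = 1.098923.
Under a molecular clock d = 2μt, so t = d/(2μ) = 1.098923 / (2 × 0.02) = 27.47 Myr.

27.47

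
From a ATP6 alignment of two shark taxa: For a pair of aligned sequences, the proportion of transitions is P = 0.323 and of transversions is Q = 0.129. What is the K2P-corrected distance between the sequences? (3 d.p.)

0.820

Under the Kimura two-parameter model, d = −½ ln(1 − 2P − Q) − ¼ ln(1 − 2Q).
1 − 2P − Q = 0.225, giving −½ ln(0.225) = 0.745827.
1 − 2Q = 0.742, giving −¼ ln(0.742) = 0.074602.
d = 0.745827 + 0.074602 = 0.820429.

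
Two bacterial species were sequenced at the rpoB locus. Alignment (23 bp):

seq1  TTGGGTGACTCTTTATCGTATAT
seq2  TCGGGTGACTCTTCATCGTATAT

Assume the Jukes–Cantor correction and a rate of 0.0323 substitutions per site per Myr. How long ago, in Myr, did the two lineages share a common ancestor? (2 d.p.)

1.43

The sequences differ at 2 of 23 sites (2, 14), so p = 2/23 ≈ 0.086957.
d = −(3/4) ln(1 − 4p/3) = −0.75 ln(1 − 0.115943) = −0.75 ln(0.884057)
  = −0.75 × (-0.123234) = 0.092426 substitutions/site.
Under a molecular clock d = 2μt, so t = d/(2μ) = 0.092426 / (2 × 0.0323) = 1.43 Myr.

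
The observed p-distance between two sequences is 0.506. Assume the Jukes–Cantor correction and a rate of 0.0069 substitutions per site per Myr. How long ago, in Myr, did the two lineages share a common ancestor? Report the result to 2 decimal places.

61.03

d = −(3/4) ln(1 − 4p/3) = −0.75 ln(1 − 0.674667) = −0.75 ln(0.325333)
  = −0.75 × (-1.122906) = 0.842180 substitutions/site.
Under a molecular clock d = 2μt, so t = d/(2μ) = 0.842180 / (2 × 0.0069) = 61.03 Myr.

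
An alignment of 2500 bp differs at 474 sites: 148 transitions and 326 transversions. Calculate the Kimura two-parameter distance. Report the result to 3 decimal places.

0.219

P = 148/2500 = 0.0592 and Q = 326/2500 = 0.1304.
Under the Kimura two-parameter model, d = −½ ln(1 − 2P − Q) − ¼ ln(1 − 2Q).
1 − 2P − Q = 0.7512, giving −½ ln(0.7512) = 0.143042.
1 − 2Q = 0.7392, giving −¼ ln(0.7392) = 0.075547.
d = 0.143042 + 0.075547 = 0.218589.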